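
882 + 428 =1310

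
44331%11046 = 147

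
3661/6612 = 3661/6612 = 0.55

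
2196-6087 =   -  3891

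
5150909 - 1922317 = 3228592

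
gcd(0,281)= 281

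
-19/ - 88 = 19/88 = 0.22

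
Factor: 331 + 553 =2^2 * 13^1*17^1 = 884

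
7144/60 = 1786/15 = 119.07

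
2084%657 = 113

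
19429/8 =19429/8 =2428.62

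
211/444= 211/444  =  0.48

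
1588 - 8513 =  - 6925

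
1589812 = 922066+667746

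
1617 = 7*231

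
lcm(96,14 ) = 672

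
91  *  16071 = 1462461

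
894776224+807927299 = 1702703523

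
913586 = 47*19438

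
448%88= 8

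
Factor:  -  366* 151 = -2^1*3^1*61^1 *151^1 = - 55266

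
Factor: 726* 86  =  2^2*3^1*11^2*43^1 = 62436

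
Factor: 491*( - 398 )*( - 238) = 46509484 = 2^2*7^1 * 17^1 * 199^1 * 491^1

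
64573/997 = 64573/997  =  64.77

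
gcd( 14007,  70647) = 3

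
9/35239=9/35239 = 0.00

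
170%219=170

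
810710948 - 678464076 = 132246872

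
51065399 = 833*61303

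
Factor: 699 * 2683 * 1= 3^1*233^1*2683^1 = 1875417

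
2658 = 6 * 443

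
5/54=5/54 =0.09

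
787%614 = 173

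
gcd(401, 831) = 1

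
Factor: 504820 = 2^2*5^1 * 43^1 * 587^1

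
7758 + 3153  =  10911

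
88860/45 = 5924/3 = 1974.67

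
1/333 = 1/333=   0.00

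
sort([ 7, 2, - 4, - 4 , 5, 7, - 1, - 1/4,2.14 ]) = [ - 4, - 4 , - 1, - 1/4,2, 2.14,5, 7,7 ]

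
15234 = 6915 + 8319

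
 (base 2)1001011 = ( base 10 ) 75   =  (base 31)2d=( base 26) 2N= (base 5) 300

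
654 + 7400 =8054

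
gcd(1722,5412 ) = 246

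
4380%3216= 1164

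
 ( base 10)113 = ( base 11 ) a3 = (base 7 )221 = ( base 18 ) 65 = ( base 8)161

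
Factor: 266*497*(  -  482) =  - 63721364 = - 2^2*7^2*19^1*71^1*241^1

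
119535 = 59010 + 60525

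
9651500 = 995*9700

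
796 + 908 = 1704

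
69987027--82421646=152408673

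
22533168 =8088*2786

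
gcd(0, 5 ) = 5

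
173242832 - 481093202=  -  307850370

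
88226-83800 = 4426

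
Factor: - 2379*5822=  - 13850538=-  2^1*3^1*13^1*41^1*61^1*71^1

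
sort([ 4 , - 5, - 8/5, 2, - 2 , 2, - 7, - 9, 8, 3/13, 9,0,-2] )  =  [ - 9, - 7, - 5, - 2,-2, - 8/5, 0,3/13 , 2, 2,4, 8, 9]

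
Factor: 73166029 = 73166029^1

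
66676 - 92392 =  - 25716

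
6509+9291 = 15800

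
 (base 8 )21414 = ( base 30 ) 9T2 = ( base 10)8972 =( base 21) k75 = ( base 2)10001100001100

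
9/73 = 9/73 = 0.12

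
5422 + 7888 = 13310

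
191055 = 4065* 47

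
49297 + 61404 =110701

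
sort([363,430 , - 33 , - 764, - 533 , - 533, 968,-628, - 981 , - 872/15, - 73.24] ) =[ - 981,-764, -628 , - 533, - 533, - 73.24, - 872/15, - 33, 363,  430,968 ]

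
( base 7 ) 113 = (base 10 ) 59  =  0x3B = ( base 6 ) 135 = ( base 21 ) 2h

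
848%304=240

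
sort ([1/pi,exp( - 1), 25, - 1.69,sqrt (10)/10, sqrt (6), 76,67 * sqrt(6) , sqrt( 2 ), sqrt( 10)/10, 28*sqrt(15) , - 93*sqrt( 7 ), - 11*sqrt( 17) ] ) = [ - 93 *sqrt( 7), - 11*sqrt(17),- 1.69,sqrt( 10 )/10, sqrt(10 )/10 , 1/pi, exp ( - 1) , sqrt( 2 ),sqrt( 6 ),25, 76,  28*sqrt( 15), 67 * sqrt( 6 )]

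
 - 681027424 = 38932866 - 719960290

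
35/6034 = 5/862 = 0.01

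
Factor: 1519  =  7^2*31^1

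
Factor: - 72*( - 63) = 2^3*3^4*7^1  =  4536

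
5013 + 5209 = 10222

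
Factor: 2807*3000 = 8421000 = 2^3*3^1*5^3 * 7^1*401^1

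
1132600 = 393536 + 739064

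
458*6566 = 3007228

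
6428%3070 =288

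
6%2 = 0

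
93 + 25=118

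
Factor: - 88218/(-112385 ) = 2^1*3^2*5^( - 1 )*7^( - 1)*19^( - 1 )*29^1 =522/665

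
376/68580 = 94/17145  =  0.01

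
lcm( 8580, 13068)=849420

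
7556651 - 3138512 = 4418139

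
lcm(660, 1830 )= 40260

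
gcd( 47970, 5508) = 18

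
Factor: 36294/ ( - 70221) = - 2^1*23^1*89^( -1 ) = - 46/89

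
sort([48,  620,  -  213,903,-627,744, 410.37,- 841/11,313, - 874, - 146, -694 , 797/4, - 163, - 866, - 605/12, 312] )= [ - 874, - 866, - 694 , - 627, - 213,-163, - 146, - 841/11, - 605/12,48,797/4, 312,  313,410.37,620,744,903]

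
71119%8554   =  2687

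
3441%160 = 81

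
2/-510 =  - 1/255 = -0.00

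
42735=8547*5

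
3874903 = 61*63523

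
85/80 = 1 + 1/16=1.06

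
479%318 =161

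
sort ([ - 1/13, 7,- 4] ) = [-4, - 1/13, 7] 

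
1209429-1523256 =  - 313827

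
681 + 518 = 1199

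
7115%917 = 696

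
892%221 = 8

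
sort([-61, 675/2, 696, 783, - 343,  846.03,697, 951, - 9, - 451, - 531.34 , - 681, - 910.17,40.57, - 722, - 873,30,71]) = [  -  910.17, - 873, -722, - 681, - 531.34, - 451, - 343, - 61, - 9, 30,40.57,71, 675/2,696, 697, 783, 846.03,951]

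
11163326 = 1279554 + 9883772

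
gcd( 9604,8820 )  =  196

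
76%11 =10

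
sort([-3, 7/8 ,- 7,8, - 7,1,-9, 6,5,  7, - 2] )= [ - 9,-7, - 7, - 3, - 2,7/8,1,5,6,7,8]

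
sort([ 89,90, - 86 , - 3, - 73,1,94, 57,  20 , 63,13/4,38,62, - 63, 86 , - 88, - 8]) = [ - 88, - 86,-73,- 63, - 8, - 3 , 1,13/4,20,38,  57, 62, 63,  86,89,90, 94]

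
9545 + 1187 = 10732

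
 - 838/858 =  - 419/429 = - 0.98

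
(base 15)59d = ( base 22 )2DJ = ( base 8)2371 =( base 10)1273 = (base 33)15J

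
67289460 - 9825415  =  57464045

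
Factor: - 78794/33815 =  - 2^1*5^(-1) * 6763^ (- 1) * 39397^1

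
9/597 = 3/199 = 0.02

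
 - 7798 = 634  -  8432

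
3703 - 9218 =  - 5515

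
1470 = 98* 15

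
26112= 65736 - 39624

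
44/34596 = 11/8649 = 0.00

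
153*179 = 27387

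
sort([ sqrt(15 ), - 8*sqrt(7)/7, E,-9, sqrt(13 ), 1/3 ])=[ - 9, - 8*sqrt( 7 ) /7,1/3, E,sqrt(13 ),sqrt(15 ) ]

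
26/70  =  13/35 = 0.37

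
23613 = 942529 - 918916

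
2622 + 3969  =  6591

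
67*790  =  52930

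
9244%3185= 2874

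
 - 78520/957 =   -  78520/957 = -  82.05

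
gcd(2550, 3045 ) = 15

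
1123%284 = 271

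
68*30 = 2040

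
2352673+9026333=11379006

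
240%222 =18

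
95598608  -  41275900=54322708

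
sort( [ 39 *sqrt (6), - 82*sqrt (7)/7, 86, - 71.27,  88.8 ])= [- 71.27 ,  -  82*sqrt(7)/7, 86 , 88.8,39 * sqrt( 6)]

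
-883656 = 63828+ - 947484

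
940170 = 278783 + 661387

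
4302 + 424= 4726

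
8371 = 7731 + 640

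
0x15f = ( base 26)dd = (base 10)351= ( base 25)E1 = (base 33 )al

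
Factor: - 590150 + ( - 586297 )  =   - 1176447  =  - 3^1*392149^1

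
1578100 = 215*7340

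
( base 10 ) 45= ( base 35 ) 1A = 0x2D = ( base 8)55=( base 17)2b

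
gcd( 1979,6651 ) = 1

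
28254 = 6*4709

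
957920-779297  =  178623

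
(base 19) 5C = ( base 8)153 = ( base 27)3Q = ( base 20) 57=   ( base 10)107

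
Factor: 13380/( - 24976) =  - 15/28 = -  2^( - 2) * 3^1*5^1*7^( - 1 )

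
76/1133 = 76/1133  =  0.07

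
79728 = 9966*8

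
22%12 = 10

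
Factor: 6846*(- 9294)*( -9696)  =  2^7*3^3*7^1 * 101^1*163^1*1549^1 = 616924715904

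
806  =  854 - 48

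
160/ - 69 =-160/69=- 2.32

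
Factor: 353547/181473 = 489/251=3^1*163^1*251^( - 1)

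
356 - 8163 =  - 7807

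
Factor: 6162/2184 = 2^( - 2 )*7^(-1 )*79^1 =79/28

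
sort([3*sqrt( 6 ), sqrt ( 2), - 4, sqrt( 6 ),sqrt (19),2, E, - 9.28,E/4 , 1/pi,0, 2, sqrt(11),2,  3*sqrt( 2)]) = [ - 9.28, - 4,  0,  1/pi,E/4,sqrt (2) , 2, 2,2,sqrt(6),E, sqrt( 11) , 3*sqrt( 2), sqrt(19) , 3*sqrt( 6)] 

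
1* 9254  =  9254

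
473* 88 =41624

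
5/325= 1/65 = 0.02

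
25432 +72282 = 97714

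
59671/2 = 29835+1/2 = 29835.50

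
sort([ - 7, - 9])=[ - 9,- 7]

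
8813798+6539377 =15353175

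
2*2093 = 4186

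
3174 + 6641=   9815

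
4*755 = 3020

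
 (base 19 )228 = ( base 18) 26C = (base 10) 768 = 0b1100000000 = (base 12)540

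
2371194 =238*9963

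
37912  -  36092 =1820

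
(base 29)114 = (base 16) 36a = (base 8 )1552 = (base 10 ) 874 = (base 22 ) 1hg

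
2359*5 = 11795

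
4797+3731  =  8528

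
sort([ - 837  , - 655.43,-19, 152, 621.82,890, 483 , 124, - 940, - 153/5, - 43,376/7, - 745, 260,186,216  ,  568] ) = [ - 940 , - 837,-745, - 655.43,-43, - 153/5,  -  19 , 376/7, 124,152,186, 216, 260,483, 568,  621.82,  890 ] 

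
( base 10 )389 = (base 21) IB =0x185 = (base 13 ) 23c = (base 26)EP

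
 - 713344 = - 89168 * 8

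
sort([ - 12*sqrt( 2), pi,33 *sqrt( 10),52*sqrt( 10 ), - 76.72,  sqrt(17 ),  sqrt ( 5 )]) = [ - 76.72,-12*sqrt (2),sqrt( 5), pi, sqrt(17), 33*sqrt(10 ), 52 * sqrt(10 ) ]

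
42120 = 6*7020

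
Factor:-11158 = -2^1*7^1*797^1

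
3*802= 2406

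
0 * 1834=0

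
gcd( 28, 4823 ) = 7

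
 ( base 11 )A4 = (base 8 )162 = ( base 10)114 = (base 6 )310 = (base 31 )3l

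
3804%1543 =718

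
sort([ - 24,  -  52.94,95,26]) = [ - 52.94, -24,26,95 ]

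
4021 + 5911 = 9932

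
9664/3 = 9664/3= 3221.33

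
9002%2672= 986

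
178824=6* 29804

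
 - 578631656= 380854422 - 959486078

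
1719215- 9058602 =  - 7339387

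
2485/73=2485/73 =34.04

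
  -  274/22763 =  - 274/22763= - 0.01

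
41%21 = 20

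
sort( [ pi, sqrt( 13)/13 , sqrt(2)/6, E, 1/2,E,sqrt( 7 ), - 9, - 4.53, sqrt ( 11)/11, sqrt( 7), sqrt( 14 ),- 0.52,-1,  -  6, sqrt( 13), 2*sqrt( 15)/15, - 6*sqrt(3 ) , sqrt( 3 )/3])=[ - 6*sqrt ( 3), - 9,-6,-4.53, - 1,- 0.52, sqrt( 2)/6, sqrt(13)/13, sqrt( 11) /11, 1/2, 2*sqrt( 15)/15, sqrt( 3)/3,sqrt( 7),sqrt( 7), E, E , pi,sqrt( 13), sqrt( 14 )]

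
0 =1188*0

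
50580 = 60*843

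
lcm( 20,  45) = 180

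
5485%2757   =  2728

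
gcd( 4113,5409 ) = 9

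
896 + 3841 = 4737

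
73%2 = 1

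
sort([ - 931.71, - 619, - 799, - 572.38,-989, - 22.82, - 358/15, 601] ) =[ - 989,-931.71,-799,-619, - 572.38, -358/15,-22.82, 601]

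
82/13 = 82/13 = 6.31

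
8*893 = 7144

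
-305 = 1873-2178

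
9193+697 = 9890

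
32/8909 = 32/8909 = 0.00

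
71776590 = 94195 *762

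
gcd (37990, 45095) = 145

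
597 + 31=628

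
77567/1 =77567 = 77567.00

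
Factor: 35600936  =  2^3* 7^1*635731^1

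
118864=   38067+80797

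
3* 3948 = 11844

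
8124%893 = 87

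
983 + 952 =1935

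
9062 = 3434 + 5628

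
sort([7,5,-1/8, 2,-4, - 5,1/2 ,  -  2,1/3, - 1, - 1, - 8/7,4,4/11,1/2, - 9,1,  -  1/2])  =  [ - 9 ,-5, - 4, - 2, - 8/7, - 1, - 1,  -  1/2, - 1/8 , 1/3,  4/11,1/2 , 1/2,1, 2,4,5, 7 ]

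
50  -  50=0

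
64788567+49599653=114388220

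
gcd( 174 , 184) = 2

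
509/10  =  509/10 = 50.90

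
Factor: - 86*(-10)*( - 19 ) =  - 16340 =-  2^2*5^1*19^1 * 43^1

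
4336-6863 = -2527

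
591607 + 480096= 1071703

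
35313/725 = 35313/725 = 48.71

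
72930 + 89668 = 162598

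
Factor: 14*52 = 728 = 2^3*7^1*13^1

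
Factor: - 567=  - 3^4*7^1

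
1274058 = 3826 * 333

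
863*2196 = 1895148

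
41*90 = 3690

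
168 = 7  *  24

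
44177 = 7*6311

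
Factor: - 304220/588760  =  -371/718 = - 2^ ( - 1)*7^1*53^1*359^( - 1) 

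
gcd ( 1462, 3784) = 86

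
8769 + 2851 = 11620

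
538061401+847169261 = 1385230662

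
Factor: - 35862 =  - 2^1*3^1*43^1 * 139^1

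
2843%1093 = 657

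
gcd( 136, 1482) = 2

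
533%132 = 5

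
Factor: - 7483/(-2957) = 7^1*1069^1*2957^( - 1)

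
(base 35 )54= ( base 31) 5o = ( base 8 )263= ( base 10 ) 179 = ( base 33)5E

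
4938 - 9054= - 4116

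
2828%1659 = 1169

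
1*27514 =27514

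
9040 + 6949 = 15989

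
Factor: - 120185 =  - 5^1*13^1*43^2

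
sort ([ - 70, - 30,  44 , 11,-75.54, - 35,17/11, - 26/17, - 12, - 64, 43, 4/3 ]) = [ - 75.54, - 70, - 64, - 35, - 30,  -  12, - 26/17, 4/3, 17/11, 11,43, 44 ] 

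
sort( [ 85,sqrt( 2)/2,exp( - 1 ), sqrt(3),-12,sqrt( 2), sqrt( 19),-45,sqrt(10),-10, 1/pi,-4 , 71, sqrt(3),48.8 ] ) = [ - 45 , - 12,  -  10,-4, 1/pi,exp(-1),sqrt(2)/2,sqrt( 2), sqrt(3),sqrt( 3 ) , sqrt ( 10 ),sqrt( 19), 48.8,71,  85] 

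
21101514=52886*399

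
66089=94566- 28477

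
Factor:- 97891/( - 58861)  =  11^ ( - 1 )*53^1*1847^1*5351^( - 1 )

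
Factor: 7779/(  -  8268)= -2^( - 2) * 13^( -1)*53^( - 1)*2593^1 = -  2593/2756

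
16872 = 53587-36715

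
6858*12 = 82296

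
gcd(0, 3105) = 3105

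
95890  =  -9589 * ( - 10)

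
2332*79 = 184228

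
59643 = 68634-8991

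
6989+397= 7386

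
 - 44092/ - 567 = 44092/567  =  77.76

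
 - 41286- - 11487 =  - 29799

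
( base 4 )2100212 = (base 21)kke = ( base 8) 22046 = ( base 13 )429b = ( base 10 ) 9254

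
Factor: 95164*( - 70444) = -6703732816 = -2^4*11^1*37^1*643^1* 1601^1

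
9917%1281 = 950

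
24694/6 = 12347/3 = 4115.67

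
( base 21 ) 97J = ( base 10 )4135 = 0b1000000100111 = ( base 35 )3D5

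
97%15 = 7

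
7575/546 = 13 + 159/182 = 13.87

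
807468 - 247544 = 559924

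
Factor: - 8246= - 2^1*7^1 * 19^1 * 31^1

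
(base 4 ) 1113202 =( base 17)1269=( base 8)12742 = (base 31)5PM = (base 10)5602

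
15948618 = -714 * (-22337 ) 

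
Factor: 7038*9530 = 67072140= 2^2* 3^2*5^1*17^1*23^1*953^1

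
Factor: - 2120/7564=- 530/1891 = -  2^1*5^1*31^( - 1)*53^1*61^(-1)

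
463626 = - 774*(-599 ) 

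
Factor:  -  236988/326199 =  - 348/479= - 2^2 * 3^1*29^1*479^( - 1 )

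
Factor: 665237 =269^1*2473^1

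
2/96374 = 1/48187 = 0.00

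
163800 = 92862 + 70938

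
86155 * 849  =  73145595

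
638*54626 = 34851388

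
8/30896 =1/3862 = 0.00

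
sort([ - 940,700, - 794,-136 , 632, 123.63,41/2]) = [ - 940, - 794 , - 136 , 41/2, 123.63, 632,700]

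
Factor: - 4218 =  - 2^1*3^1*19^1*37^1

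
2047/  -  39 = -2047/39 =-  52.49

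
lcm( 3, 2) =6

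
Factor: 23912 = 2^3*7^2*61^1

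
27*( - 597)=-16119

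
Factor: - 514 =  - 2^1*257^1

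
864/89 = 864/89 = 9.71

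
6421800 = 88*72975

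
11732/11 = 11732/11 = 1066.55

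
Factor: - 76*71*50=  - 269800 = - 2^3*5^2*19^1 *71^1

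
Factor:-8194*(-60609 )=496630146 =2^1*3^1*17^1*89^1*227^1*241^1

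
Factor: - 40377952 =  - 2^5*37^1 * 67^1*509^1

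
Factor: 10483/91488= 11/96 = 2^(  -  5)*3^(  -  1 )*11^1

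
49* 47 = 2303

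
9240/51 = 181 + 3/17 = 181.18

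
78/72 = 13/12 = 1.08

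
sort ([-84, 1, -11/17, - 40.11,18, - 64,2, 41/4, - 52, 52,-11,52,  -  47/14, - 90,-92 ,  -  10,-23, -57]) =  [ - 92 , - 90, - 84, - 64,- 57, - 52,  -  40.11, - 23,  -  11, - 10, - 47/14, - 11/17,1, 2, 41/4, 18, 52, 52]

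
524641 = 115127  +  409514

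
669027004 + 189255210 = 858282214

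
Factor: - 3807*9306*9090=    - 322039992780= -2^2*3^8*5^1*11^1*47^2*101^1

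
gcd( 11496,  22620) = 12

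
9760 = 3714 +6046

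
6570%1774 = 1248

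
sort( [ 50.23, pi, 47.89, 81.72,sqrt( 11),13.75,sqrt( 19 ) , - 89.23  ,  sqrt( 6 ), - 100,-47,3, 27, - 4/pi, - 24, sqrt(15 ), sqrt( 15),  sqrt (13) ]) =[-100, - 89.23,-47,  -  24, - 4/pi, sqrt (6),3,pi,sqrt( 11 ),  sqrt(13 ),sqrt ( 15),sqrt (15), sqrt(19 ) , 13.75,27,  47.89,50.23, 81.72]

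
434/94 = 217/47 = 4.62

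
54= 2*27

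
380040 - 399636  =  -19596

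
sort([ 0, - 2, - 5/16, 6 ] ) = [ - 2, -5/16, 0,6]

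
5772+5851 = 11623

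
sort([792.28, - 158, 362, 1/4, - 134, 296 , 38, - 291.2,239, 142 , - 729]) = [ - 729, - 291.2, - 158, - 134, 1/4, 38,142, 239,296, 362,  792.28 ] 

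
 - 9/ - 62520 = 3/20840= 0.00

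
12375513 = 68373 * 181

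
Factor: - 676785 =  - 3^1*5^1 *45119^1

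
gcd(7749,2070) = 9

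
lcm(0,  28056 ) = 0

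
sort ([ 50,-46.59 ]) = [ - 46.59, 50 ] 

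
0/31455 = 0=0.00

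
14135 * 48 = 678480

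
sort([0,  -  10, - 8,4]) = [ - 10, - 8, 0, 4 ] 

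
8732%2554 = 1070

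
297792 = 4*74448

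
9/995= 9/995 = 0.01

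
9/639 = 1/71 = 0.01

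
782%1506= 782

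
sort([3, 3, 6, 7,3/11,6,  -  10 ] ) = [  -  10, 3/11 , 3,3, 6 , 6,  7]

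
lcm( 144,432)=432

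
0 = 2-2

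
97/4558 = 97/4558 = 0.02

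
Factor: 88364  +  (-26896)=61468 = 2^2*11^2*127^1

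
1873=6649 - 4776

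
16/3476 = 4/869= 0.00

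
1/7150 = 1/7150 = 0.00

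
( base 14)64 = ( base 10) 88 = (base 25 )3d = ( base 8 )130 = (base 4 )1120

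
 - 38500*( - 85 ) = 3272500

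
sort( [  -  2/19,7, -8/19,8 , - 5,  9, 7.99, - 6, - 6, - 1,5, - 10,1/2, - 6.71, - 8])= [-10,-8, -6.71, - 6,-6,  -  5, - 1, - 8/19,-2/19,1/2, 5, 7, 7.99,8, 9 ]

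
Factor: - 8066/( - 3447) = 2^1 * 3^( - 2 ) * 37^1*109^1 * 383^( - 1)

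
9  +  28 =37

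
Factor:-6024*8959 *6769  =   - 2^3*3^1*7^1*17^2*31^1*251^1*967^1 = - 365316269304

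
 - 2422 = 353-2775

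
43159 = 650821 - 607662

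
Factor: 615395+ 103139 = 2^1*359267^1 = 718534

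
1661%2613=1661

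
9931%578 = 105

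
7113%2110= 783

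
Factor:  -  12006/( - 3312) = 29/8 = 2^( - 3)*29^1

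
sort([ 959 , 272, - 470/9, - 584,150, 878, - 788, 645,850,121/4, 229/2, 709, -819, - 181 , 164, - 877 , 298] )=[ - 877, - 819, - 788, - 584 , - 181, - 470/9, 121/4,  229/2 , 150, 164,272,298, 645, 709, 850,878,  959] 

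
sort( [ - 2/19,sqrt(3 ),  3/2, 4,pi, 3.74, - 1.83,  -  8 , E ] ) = [ - 8,-1.83, - 2/19, 3/2, sqrt(3 ), E, pi, 3.74, 4]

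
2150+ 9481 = 11631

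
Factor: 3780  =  2^2*3^3  *5^1*7^1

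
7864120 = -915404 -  - 8779524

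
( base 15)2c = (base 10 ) 42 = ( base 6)110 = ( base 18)26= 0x2a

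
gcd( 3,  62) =1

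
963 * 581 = 559503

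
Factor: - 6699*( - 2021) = 3^1*7^1*11^1 *29^1  *43^1*47^1 = 13538679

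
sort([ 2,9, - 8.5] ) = [- 8.5,2, 9] 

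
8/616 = 1/77 = 0.01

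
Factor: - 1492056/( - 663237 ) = 165784/73693= 2^3*17^1*23^1*53^1*73693^( - 1) 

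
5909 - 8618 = -2709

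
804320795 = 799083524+5237271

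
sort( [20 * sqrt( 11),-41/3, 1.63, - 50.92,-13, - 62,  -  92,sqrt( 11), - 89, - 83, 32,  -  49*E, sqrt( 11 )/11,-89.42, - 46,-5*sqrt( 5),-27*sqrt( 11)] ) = [  -  49*E,-92, - 27*sqrt(11),  -  89.42, - 89,-83, - 62 , - 50.92,-46  , - 41/3, - 13, - 5*sqrt( 5 ), sqrt( 11) /11, 1.63, sqrt( 11), 32, 20*sqrt(11) ] 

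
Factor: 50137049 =50137049^1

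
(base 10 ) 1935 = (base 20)4GF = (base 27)2hi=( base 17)6be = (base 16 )78F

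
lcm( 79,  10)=790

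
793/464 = 1 + 329/464 = 1.71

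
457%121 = 94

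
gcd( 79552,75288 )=8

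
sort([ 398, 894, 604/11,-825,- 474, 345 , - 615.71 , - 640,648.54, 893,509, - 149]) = [ - 825, - 640, - 615.71, - 474 , - 149,604/11,345,398,509,648.54,893, 894]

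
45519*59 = 2685621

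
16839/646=26 + 43/646=26.07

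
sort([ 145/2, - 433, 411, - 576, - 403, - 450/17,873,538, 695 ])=[-576, - 433, - 403, - 450/17, 145/2,411,  538, 695, 873]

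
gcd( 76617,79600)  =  1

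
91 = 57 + 34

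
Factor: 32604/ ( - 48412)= - 33/49 = - 3^1*7^( - 2)*11^1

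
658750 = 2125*310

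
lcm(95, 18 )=1710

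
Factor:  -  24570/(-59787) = 2^1* 3^1*5^1*73^(  -  1 ) = 30/73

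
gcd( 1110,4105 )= 5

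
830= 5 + 825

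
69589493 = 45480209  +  24109284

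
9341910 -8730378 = 611532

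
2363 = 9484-7121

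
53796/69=17932/23= 779.65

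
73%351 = 73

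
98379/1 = 98379 = 98379.00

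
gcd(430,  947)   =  1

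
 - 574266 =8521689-9095955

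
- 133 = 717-850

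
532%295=237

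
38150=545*70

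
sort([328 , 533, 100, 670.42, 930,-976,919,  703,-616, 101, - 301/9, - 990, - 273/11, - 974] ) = [ - 990, - 976,-974, - 616,-301/9, - 273/11, 100,101, 328,  533,  670.42,  703, 919,930]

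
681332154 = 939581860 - 258249706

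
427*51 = 21777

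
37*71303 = 2638211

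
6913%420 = 193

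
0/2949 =0 = 0.00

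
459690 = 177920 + 281770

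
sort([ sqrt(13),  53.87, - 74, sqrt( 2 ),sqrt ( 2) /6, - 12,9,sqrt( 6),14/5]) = [ - 74 , - 12,sqrt( 2 )/6, sqrt( 2 ),sqrt(6),14/5  ,  sqrt ( 13), 9, 53.87] 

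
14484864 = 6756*2144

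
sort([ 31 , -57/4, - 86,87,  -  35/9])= [  -  86,-57/4,  -  35/9,31, 87 ] 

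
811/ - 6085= - 1 + 5274/6085 =- 0.13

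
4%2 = 0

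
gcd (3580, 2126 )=2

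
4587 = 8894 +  - 4307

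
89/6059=89/6059 = 0.01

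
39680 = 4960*8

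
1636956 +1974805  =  3611761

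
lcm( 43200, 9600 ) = 86400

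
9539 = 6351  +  3188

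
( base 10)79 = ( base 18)47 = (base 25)34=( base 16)4f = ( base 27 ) 2p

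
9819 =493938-484119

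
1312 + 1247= 2559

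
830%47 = 31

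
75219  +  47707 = 122926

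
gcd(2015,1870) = 5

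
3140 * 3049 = 9573860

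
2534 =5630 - 3096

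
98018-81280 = 16738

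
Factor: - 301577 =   -  301577^1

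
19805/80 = 247 + 9/16=247.56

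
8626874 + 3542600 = 12169474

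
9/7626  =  3/2542 = 0.00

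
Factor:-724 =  - 2^2 * 181^1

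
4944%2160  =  624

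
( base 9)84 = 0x4C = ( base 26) 2o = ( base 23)37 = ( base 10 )76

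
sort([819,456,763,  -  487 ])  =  [-487, 456,763, 819]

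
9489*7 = 66423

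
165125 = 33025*5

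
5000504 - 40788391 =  - 35787887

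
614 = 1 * 614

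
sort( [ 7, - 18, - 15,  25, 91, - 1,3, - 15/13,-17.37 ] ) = [ - 18, - 17.37, - 15 ,  -  15/13,- 1,3, 7, 25, 91 ] 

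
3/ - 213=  - 1  +  70/71  =  - 0.01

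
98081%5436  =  233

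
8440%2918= 2604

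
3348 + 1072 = 4420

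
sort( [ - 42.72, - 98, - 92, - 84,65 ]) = [ - 98, - 92, - 84, - 42.72,65 ]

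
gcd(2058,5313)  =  21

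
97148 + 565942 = 663090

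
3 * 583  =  1749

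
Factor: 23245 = 5^1*4649^1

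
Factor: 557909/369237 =757/501 = 3^ (-1)*167^( - 1 ) * 757^1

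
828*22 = 18216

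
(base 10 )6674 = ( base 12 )3A42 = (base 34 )5QA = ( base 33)648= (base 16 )1a12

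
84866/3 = 28288 + 2/3 =28288.67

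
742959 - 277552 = 465407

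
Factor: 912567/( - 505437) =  - 919/509 = -509^(-1)*919^1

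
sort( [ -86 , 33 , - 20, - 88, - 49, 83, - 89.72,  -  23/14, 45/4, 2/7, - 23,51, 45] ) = [ - 89.72,-88, - 86, - 49 , - 23, -20, - 23/14, 2/7,45/4,33,45,51,83]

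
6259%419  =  393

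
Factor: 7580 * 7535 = 57115300=   2^2 * 5^2 * 11^1 *137^1 * 379^1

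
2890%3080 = 2890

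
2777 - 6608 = - 3831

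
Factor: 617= 617^1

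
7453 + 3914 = 11367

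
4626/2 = 2313 = 2313.00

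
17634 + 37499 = 55133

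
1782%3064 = 1782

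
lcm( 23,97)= 2231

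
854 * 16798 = 14345492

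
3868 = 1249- - 2619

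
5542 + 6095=11637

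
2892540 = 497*5820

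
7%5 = 2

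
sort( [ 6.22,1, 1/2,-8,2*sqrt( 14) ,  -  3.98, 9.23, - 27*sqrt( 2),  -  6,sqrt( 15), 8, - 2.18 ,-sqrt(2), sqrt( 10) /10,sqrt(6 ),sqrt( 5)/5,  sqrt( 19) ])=[ - 27*sqrt( 2), - 8 , - 6 , - 3.98, - 2.18,- sqrt( 2 ),sqrt (10)/10,sqrt( 5) /5,1/2,1, sqrt( 6),sqrt(15 ),sqrt(19 ),6.22 , 2*sqrt( 14 ),  8, 9.23 ] 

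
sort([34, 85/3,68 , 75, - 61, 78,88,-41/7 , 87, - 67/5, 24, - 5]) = [ - 61, - 67/5, - 41/7, - 5, 24, 85/3, 34, 68,  75, 78, 87, 88]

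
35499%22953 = 12546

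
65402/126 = 519 + 4/63 = 519.06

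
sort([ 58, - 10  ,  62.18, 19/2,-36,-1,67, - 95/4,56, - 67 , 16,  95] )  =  [-67,-36, - 95/4 ,-10,-1,19/2, 16,  56  ,  58, 62.18, 67,95 ]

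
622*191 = 118802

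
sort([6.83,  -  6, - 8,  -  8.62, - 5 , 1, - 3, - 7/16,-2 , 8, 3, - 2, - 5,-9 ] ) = [-9, - 8.62,-8,-6,-5, - 5,-3,-2,- 2,  -  7/16,  1,  3 , 6.83, 8]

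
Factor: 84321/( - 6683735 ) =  -3^5*5^( - 1 ) * 347^1 * 1336747^( - 1)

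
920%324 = 272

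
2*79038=158076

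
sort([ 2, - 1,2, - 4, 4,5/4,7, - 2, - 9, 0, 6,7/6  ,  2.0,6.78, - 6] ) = [  -  9, - 6,-4,  -  2, - 1,  0,7/6, 5/4,2,2,2.0,4,6, 6.78,7]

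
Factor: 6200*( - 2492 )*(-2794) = 43168417600=2^6*5^2*7^1*11^1*31^1*89^1*127^1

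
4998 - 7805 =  - 2807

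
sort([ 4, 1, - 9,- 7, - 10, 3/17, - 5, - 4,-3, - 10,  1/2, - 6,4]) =[ - 10, - 10, - 9, - 7,- 6,-5, - 4,-3, 3/17,1/2, 1, 4 , 4]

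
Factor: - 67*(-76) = 5092 = 2^2*19^1*67^1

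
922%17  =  4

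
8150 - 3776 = 4374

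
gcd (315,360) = 45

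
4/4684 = 1/1171 = 0.00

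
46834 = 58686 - 11852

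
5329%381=376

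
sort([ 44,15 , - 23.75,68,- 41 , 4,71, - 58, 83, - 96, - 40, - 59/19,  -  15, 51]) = [ - 96, - 58, - 41,  -  40,-23.75  , - 15, - 59/19,4,  15,44, 51,68 , 71, 83]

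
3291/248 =3291/248 = 13.27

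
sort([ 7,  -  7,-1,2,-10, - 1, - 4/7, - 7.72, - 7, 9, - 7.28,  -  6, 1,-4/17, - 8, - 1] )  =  [ - 10, - 8, - 7.72, - 7.28 , - 7, - 7, - 6, - 1,-1, - 1, - 4/7, - 4/17, 1,2,7 , 9 ] 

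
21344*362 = 7726528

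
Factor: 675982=2^1 * 19^1 * 17789^1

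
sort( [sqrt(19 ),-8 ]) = [ - 8,sqrt( 19)]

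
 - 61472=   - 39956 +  - 21516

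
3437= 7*491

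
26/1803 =26/1803 = 0.01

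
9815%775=515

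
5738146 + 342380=6080526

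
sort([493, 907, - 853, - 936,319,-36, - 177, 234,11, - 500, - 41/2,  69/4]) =[ - 936,- 853, - 500 , - 177, - 36, - 41/2,11,  69/4, 234, 319, 493,  907 ]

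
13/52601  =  13/52601  =  0.00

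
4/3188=1/797 = 0.00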